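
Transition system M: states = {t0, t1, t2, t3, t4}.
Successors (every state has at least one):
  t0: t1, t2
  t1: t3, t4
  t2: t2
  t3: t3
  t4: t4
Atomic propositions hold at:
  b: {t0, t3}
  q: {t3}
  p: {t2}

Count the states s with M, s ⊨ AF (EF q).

EF q: least fixpoint, start Z0 = {t3}, add states with some successor in Z. Z1 = {t1, t3}; Z2 = {t0, t1, t3}; fixed.
Sat(EF q) = {t0, t1, t3}
AF (EF q): least fixpoint, start Z0 = {t0, t1, t3}, add states with every successor in Z. Already a fixed point.
Sat(AF (EF q)) = {t0, t1, t3}
|Sat(AF (EF q))| = |{t0, t1, t3}| = 3.

3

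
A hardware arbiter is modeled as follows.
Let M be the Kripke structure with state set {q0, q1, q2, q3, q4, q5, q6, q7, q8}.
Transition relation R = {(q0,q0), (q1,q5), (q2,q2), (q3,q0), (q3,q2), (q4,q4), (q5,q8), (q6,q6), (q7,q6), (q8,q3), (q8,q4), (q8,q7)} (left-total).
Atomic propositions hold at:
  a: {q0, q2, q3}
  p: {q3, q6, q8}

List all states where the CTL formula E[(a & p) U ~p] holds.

{q0, q1, q2, q3, q4, q5, q7}

Sat(a & p) = {q3}
Sat(~p) = {q0, q1, q2, q4, q5, q7}
E[(a & p) U ~p]: least fixpoint, start Z0 = Sat(~p) = {q0, q1, q2, q4, q5, q7}, add states in Sat(a & p) with some successor in Z. Z1 = {q0, q1, q2, q3, q4, q5, q7}; fixed.
Sat(E[(a & p) U ~p]) = {q0, q1, q2, q3, q4, q5, q7}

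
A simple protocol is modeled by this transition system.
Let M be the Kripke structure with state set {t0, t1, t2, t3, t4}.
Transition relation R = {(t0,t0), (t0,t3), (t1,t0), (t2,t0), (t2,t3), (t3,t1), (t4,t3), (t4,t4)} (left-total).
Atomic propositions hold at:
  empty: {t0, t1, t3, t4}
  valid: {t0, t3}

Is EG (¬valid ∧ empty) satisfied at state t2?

Sat(¬valid) = {t1, t2, t4}
Sat(¬valid ∧ empty) = {t1, t4}
EG (¬valid ∧ empty): greatest fixpoint, start Z0 = {t1, t4}, keep only states in Sat with some successor in Z. Z1 = {t4}; fixed.
Sat(EG (¬valid ∧ empty)) = {t4}
t2 ∉ Sat(EG (¬valid ∧ empty)) = {t4}, so the formula does not hold at t2.

No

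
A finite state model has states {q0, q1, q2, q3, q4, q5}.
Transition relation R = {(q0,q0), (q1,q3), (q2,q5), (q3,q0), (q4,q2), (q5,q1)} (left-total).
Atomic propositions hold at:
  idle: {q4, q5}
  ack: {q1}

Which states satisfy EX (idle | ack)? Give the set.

Sat(idle | ack) = {q1, q4, q5}
Sat(EX (idle | ack)) = {s : some successor in {q1, q4, q5}} = {q2, q5}

{q2, q5}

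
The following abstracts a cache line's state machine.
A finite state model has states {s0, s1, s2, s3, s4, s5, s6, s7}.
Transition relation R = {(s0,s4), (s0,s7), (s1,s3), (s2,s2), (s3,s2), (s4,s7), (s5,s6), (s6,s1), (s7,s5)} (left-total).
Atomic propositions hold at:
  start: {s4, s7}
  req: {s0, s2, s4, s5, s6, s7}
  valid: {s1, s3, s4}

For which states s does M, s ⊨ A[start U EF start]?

EF start: least fixpoint, start Z0 = {s4, s7}, add states with some successor in Z. Z1 = {s0, s4, s7}; fixed.
Sat(EF start) = {s0, s4, s7}
A[start U EF start]: least fixpoint, start Z0 = Sat(EF start) = {s0, s4, s7}, add states in Sat(start) with every successor in Z. Already a fixed point.
Sat(A[start U EF start]) = {s0, s4, s7}

{s0, s4, s7}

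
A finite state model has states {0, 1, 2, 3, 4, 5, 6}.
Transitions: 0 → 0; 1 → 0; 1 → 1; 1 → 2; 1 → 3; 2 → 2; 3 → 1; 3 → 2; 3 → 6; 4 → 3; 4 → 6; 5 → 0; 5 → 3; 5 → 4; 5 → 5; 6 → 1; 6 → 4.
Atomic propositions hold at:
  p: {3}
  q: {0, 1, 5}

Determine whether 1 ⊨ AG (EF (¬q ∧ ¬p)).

Sat(¬q) = {2, 3, 4, 6}
Sat(¬p) = {0, 1, 2, 4, 5, 6}
Sat(¬q ∧ ¬p) = {2, 4, 6}
EF (¬q ∧ ¬p): least fixpoint, start Z0 = {2, 4, 6}, add states with some successor in Z. Z1 = {1, 2, 3, 4, 5, 6}; fixed.
Sat(EF (¬q ∧ ¬p)) = {1, 2, 3, 4, 5, 6}
AG (EF (¬q ∧ ¬p)): greatest fixpoint, start Z0 = {1, 2, 3, 4, 5, 6}, keep only states in Sat with every successor in Z. Z1 = {2, 3, 4, 6}; Z2 = {2, 4}; Z3 = {2}; fixed.
Sat(AG (EF (¬q ∧ ¬p))) = {2}
1 ∉ Sat(AG (EF (¬q ∧ ¬p))) = {2}, so the formula does not hold at 1.

No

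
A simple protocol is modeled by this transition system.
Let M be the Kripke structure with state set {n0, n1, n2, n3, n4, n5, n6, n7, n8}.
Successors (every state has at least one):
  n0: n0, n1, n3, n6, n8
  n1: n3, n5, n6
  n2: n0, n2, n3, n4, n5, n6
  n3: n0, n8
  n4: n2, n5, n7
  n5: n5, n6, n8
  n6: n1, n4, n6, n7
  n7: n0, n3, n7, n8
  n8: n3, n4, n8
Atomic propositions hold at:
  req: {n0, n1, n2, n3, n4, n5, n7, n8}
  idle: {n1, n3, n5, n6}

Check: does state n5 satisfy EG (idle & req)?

Yes

Sat(idle & req) = {n1, n3, n5}
EG (idle & req): greatest fixpoint, start Z0 = {n1, n3, n5}, keep only states in Sat with some successor in Z. Z1 = {n1, n5}; fixed.
Sat(EG (idle & req)) = {n1, n5}
n5 ∈ Sat(EG (idle & req)) = {n1, n5}, so the formula holds at n5.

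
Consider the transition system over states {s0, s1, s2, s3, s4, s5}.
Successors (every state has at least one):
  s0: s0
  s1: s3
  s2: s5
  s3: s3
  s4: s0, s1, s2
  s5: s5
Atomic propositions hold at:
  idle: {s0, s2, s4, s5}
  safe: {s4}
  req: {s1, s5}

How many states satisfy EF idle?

EF idle: least fixpoint, start Z0 = {s0, s2, s4, s5}, add states with some successor in Z. Already a fixed point.
Sat(EF idle) = {s0, s2, s4, s5}
|Sat(EF idle)| = |{s0, s2, s4, s5}| = 4.

4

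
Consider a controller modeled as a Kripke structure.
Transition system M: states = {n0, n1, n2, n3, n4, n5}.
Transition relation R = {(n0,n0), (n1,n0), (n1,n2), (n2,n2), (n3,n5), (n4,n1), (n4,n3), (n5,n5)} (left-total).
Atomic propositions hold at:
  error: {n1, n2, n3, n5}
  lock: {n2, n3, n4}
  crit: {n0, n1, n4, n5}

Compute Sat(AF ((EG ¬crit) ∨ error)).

{n1, n2, n3, n4, n5}

Sat(¬crit) = {n2, n3}
EG ¬crit: greatest fixpoint, start Z0 = {n2, n3}, keep only states in Sat with some successor in Z. Z1 = {n2}; fixed.
Sat(EG ¬crit) = {n2}
Sat((EG ¬crit) ∨ error) = {n1, n2, n3, n5}
AF ((EG ¬crit) ∨ error): least fixpoint, start Z0 = {n1, n2, n3, n5}, add states with every successor in Z. Z1 = {n1, n2, n3, n4, n5}; fixed.
Sat(AF ((EG ¬crit) ∨ error)) = {n1, n2, n3, n4, n5}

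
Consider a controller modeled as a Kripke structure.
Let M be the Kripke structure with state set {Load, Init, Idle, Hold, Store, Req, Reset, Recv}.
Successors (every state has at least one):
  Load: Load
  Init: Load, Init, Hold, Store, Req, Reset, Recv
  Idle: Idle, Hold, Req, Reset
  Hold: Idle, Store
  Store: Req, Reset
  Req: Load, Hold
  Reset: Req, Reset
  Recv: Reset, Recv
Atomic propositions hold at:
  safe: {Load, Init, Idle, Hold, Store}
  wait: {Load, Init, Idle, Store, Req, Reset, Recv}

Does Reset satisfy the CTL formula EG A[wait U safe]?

No

A[wait U safe]: least fixpoint, start Z0 = Sat(safe) = {Load, Init, Idle, Hold, Store}, add states in Sat(wait) with every successor in Z. Z1 = {Load, Init, Idle, Hold, Store, Req}; fixed.
Sat(A[wait U safe]) = {Load, Init, Idle, Hold, Store, Req}
EG A[wait U safe]: greatest fixpoint, start Z0 = {Load, Init, Idle, Hold, Store, Req}, keep only states in Sat with some successor in Z. Already a fixed point.
Sat(EG A[wait U safe]) = {Load, Init, Idle, Hold, Store, Req}
Reset ∉ Sat(EG A[wait U safe]) = {Load, Init, Idle, Hold, Store, Req}, so the formula does not hold at Reset.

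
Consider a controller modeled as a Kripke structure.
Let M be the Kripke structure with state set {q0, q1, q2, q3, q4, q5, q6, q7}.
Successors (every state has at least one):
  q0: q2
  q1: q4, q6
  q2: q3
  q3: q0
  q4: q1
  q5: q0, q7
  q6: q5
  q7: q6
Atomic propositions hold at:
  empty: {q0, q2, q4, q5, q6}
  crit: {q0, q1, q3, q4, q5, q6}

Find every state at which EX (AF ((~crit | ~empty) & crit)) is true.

{q0, q1, q2, q3, q4, q5}

Sat(~crit) = {q2, q7}
Sat(~empty) = {q1, q3, q7}
Sat(~crit | ~empty) = {q1, q2, q3, q7}
Sat((~crit | ~empty) & crit) = {q1, q3}
AF ((~crit | ~empty) & crit): least fixpoint, start Z0 = {q1, q3}, add states with every successor in Z. Z1 = {q1, q2, q3, q4}; Z2 = {q0, q1, q2, q3, q4}; fixed.
Sat(AF ((~crit | ~empty) & crit)) = {q0, q1, q2, q3, q4}
Sat(EX (AF ((~crit | ~empty) & crit))) = {s : some successor in {q0, q1, q2, q3, q4}} = {q0, q1, q2, q3, q4, q5}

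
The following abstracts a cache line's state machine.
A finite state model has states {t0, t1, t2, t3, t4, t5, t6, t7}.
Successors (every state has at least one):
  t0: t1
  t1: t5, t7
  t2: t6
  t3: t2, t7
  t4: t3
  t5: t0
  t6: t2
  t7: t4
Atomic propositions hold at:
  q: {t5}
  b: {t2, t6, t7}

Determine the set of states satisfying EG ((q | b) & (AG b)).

Sat(q | b) = {t2, t5, t6, t7}
AG b: greatest fixpoint, start Z0 = {t2, t6, t7}, keep only states in Sat with every successor in Z. Z1 = {t2, t6}; fixed.
Sat(AG b) = {t2, t6}
Sat((q | b) & (AG b)) = {t2, t6}
EG ((q | b) & (AG b)): greatest fixpoint, start Z0 = {t2, t6}, keep only states in Sat with some successor in Z. Already a fixed point.
Sat(EG ((q | b) & (AG b))) = {t2, t6}

{t2, t6}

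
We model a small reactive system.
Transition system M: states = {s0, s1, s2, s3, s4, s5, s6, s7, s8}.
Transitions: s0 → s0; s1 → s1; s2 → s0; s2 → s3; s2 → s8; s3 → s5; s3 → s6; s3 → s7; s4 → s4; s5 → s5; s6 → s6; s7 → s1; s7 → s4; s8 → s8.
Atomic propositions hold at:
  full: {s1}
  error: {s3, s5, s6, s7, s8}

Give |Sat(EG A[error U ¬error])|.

5

Sat(¬error) = {s0, s1, s2, s4}
A[error U ¬error]: least fixpoint, start Z0 = Sat(¬error) = {s0, s1, s2, s4}, add states in Sat(error) with every successor in Z. Z1 = {s0, s1, s2, s4, s7}; fixed.
Sat(A[error U ¬error]) = {s0, s1, s2, s4, s7}
EG A[error U ¬error]: greatest fixpoint, start Z0 = {s0, s1, s2, s4, s7}, keep only states in Sat with some successor in Z. Already a fixed point.
Sat(EG A[error U ¬error]) = {s0, s1, s2, s4, s7}
|Sat(EG A[error U ¬error])| = |{s0, s1, s2, s4, s7}| = 5.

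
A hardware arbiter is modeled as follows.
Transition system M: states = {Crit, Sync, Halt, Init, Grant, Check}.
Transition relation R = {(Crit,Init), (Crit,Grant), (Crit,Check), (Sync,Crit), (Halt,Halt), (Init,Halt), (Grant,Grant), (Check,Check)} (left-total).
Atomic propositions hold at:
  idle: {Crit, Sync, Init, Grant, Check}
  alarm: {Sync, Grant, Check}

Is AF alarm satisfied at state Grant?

AF alarm: least fixpoint, start Z0 = {Sync, Grant, Check}, add states with every successor in Z. Already a fixed point.
Sat(AF alarm) = {Sync, Grant, Check}
Grant ∈ Sat(AF alarm) = {Sync, Grant, Check}, so the formula holds at Grant.

Yes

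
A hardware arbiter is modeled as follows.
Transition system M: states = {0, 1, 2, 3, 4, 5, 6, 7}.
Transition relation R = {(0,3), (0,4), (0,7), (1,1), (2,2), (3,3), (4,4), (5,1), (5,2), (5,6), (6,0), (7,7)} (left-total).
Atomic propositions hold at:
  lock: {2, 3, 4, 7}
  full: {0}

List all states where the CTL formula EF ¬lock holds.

Sat(¬lock) = {0, 1, 5, 6}
EF ¬lock: least fixpoint, start Z0 = {0, 1, 5, 6}, add states with some successor in Z. Already a fixed point.
Sat(EF ¬lock) = {0, 1, 5, 6}

{0, 1, 5, 6}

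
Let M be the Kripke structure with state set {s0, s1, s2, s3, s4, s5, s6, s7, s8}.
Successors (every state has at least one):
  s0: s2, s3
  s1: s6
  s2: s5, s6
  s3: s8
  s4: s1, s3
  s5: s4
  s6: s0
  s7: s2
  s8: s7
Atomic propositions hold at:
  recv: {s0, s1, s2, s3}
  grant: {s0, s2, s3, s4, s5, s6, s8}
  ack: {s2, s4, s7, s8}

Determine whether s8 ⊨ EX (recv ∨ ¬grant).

Yes

Sat(¬grant) = {s1, s7}
Sat(recv ∨ ¬grant) = {s0, s1, s2, s3, s7}
Sat(EX (recv ∨ ¬grant)) = {s : some successor in {s0, s1, s2, s3, s7}} = {s0, s4, s6, s7, s8}
s8 ∈ Sat(EX (recv ∨ ¬grant)) = {s0, s4, s6, s7, s8}, so the formula holds at s8.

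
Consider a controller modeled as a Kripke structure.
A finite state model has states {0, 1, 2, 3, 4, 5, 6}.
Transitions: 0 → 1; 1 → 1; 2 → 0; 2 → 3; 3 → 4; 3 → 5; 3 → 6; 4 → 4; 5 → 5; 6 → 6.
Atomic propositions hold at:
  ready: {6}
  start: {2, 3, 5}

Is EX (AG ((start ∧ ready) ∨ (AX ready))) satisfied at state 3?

Sat(start ∧ ready) = ∅
Sat(AX ready) = {s : every successor in {6}} = {6}
Sat((start ∧ ready) ∨ (AX ready)) = {6}
AG ((start ∧ ready) ∨ (AX ready)): greatest fixpoint, start Z0 = {6}, keep only states in Sat with every successor in Z. Already a fixed point.
Sat(AG ((start ∧ ready) ∨ (AX ready))) = {6}
Sat(EX (AG ((start ∧ ready) ∨ (AX ready)))) = {s : some successor in {6}} = {3, 6}
3 ∈ Sat(EX (AG ((start ∧ ready) ∨ (AX ready)))) = {3, 6}, so the formula holds at 3.

Yes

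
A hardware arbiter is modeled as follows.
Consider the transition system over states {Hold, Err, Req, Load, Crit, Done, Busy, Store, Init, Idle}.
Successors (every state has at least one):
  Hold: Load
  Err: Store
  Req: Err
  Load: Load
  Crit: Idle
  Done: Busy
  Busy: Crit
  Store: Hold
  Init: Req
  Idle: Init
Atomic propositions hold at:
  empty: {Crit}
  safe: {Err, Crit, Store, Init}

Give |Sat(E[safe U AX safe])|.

Sat(AX safe) = {s : every successor in {Err, Crit, Store, Init}} = {Err, Req, Busy, Idle}
E[safe U AX safe]: least fixpoint, start Z0 = Sat(AX safe) = {Err, Req, Busy, Idle}, add states in Sat(safe) with some successor in Z. Z1 = {Err, Req, Crit, Busy, Init, Idle}; fixed.
Sat(E[safe U AX safe]) = {Err, Req, Crit, Busy, Init, Idle}
|Sat(E[safe U AX safe])| = |{Err, Req, Crit, Busy, Init, Idle}| = 6.

6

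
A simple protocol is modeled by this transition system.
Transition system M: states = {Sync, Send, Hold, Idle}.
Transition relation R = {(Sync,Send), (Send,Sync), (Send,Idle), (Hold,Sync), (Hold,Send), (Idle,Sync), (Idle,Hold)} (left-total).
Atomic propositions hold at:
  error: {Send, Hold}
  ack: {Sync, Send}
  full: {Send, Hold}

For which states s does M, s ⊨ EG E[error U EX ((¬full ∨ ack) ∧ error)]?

{Sync, Send, Hold}

Sat(¬full) = {Sync, Idle}
Sat(¬full ∨ ack) = {Sync, Send, Idle}
Sat((¬full ∨ ack) ∧ error) = {Send}
Sat(EX ((¬full ∨ ack) ∧ error)) = {s : some successor in {Send}} = {Sync, Hold}
E[error U EX ((¬full ∨ ack) ∧ error)]: least fixpoint, start Z0 = Sat(EX ((¬full ∨ ack) ∧ error)) = {Sync, Hold}, add states in Sat(error) with some successor in Z. Z1 = {Sync, Send, Hold}; fixed.
Sat(E[error U EX ((¬full ∨ ack) ∧ error)]) = {Sync, Send, Hold}
EG E[error U EX ((¬full ∨ ack) ∧ error)]: greatest fixpoint, start Z0 = {Sync, Send, Hold}, keep only states in Sat with some successor in Z. Already a fixed point.
Sat(EG E[error U EX ((¬full ∨ ack) ∧ error)]) = {Sync, Send, Hold}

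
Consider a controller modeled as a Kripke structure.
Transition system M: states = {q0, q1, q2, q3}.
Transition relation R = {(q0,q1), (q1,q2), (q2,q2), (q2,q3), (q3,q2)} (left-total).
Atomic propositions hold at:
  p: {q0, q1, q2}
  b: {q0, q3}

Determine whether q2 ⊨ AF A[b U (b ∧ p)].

Sat(b ∧ p) = {q0}
A[b U (b ∧ p)]: least fixpoint, start Z0 = Sat((b ∧ p)) = {q0}, add states in Sat(b) with every successor in Z. Already a fixed point.
Sat(A[b U (b ∧ p)]) = {q0}
AF A[b U (b ∧ p)]: least fixpoint, start Z0 = {q0}, add states with every successor in Z. Already a fixed point.
Sat(AF A[b U (b ∧ p)]) = {q0}
q2 ∉ Sat(AF A[b U (b ∧ p)]) = {q0}, so the formula does not hold at q2.

No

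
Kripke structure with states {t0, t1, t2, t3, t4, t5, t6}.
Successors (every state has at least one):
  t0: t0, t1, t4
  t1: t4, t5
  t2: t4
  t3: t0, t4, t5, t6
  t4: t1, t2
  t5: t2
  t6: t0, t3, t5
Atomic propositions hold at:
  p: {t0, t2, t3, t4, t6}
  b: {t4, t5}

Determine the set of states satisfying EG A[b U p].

{t0, t2, t3, t4, t5, t6}

A[b U p]: least fixpoint, start Z0 = Sat(p) = {t0, t2, t3, t4, t6}, add states in Sat(b) with every successor in Z. Z1 = {t0, t2, t3, t4, t5, t6}; fixed.
Sat(A[b U p]) = {t0, t2, t3, t4, t5, t6}
EG A[b U p]: greatest fixpoint, start Z0 = {t0, t2, t3, t4, t5, t6}, keep only states in Sat with some successor in Z. Already a fixed point.
Sat(EG A[b U p]) = {t0, t2, t3, t4, t5, t6}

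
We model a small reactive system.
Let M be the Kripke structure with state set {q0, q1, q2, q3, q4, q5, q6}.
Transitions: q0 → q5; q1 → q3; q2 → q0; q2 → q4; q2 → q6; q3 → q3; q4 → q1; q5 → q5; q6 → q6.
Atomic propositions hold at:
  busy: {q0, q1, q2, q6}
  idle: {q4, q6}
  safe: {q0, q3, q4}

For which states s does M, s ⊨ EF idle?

EF idle: least fixpoint, start Z0 = {q4, q6}, add states with some successor in Z. Z1 = {q2, q4, q6}; fixed.
Sat(EF idle) = {q2, q4, q6}

{q2, q4, q6}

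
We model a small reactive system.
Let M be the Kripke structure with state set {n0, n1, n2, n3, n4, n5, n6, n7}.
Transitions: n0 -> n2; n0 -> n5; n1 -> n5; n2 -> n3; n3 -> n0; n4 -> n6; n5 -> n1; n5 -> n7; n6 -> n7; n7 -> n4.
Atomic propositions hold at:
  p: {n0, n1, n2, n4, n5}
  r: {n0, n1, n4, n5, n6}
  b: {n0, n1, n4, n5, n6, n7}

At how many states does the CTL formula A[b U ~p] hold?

4

Sat(~p) = {n3, n6, n7}
A[b U ~p]: least fixpoint, start Z0 = Sat(~p) = {n3, n6, n7}, add states in Sat(b) with every successor in Z. Z1 = {n3, n4, n6, n7}; fixed.
Sat(A[b U ~p]) = {n3, n4, n6, n7}
|Sat(A[b U ~p])| = |{n3, n4, n6, n7}| = 4.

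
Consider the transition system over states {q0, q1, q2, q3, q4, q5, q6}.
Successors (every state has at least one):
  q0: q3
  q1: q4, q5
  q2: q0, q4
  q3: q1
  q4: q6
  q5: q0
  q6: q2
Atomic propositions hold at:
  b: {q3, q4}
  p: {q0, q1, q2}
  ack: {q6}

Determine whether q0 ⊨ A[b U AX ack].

No

Sat(AX ack) = {s : every successor in {q6}} = {q4}
A[b U AX ack]: least fixpoint, start Z0 = Sat(AX ack) = {q4}, add states in Sat(b) with every successor in Z. Already a fixed point.
Sat(A[b U AX ack]) = {q4}
q0 ∉ Sat(A[b U AX ack]) = {q4}, so the formula does not hold at q0.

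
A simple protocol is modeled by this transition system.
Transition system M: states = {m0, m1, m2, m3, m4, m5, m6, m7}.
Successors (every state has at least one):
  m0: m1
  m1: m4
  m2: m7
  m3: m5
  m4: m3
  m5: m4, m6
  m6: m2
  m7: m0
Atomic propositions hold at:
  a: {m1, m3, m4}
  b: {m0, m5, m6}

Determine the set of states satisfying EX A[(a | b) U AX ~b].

{m0, m1, m3, m4, m5, m6, m7}

Sat(a | b) = {m0, m1, m3, m4, m5, m6}
Sat(~b) = {m1, m2, m3, m4, m7}
Sat(AX ~b) = {s : every successor in {m1, m2, m3, m4, m7}} = {m0, m1, m2, m4, m6}
A[(a | b) U AX ~b]: least fixpoint, start Z0 = Sat(AX ~b) = {m0, m1, m2, m4, m6}, add states in Sat(a | b) with every successor in Z. Z1 = {m0, m1, m2, m4, m5, m6}; Z2 = {m0, m1, m2, m3, m4, m5, m6}; fixed.
Sat(A[(a | b) U AX ~b]) = {m0, m1, m2, m3, m4, m5, m6}
Sat(EX A[(a | b) U AX ~b]) = {s : some successor in {m0, m1, m2, m3, m4, m5, m6}} = {m0, m1, m3, m4, m5, m6, m7}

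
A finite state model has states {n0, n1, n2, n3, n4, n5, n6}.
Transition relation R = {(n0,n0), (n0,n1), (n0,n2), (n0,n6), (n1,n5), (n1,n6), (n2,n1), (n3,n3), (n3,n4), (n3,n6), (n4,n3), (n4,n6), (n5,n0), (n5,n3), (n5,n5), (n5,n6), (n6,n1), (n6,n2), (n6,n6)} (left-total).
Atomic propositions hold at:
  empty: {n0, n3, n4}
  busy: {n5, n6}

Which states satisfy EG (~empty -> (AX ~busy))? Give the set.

{n0, n3, n4}

Sat(~empty) = {n1, n2, n5, n6}
Sat(~busy) = {n0, n1, n2, n3, n4}
Sat(AX ~busy) = {s : every successor in {n0, n1, n2, n3, n4}} = {n2}
Sat(~empty -> (AX ~busy)) = {n0, n2, n3, n4}
EG (~empty -> (AX ~busy)): greatest fixpoint, start Z0 = {n0, n2, n3, n4}, keep only states in Sat with some successor in Z. Z1 = {n0, n3, n4}; fixed.
Sat(EG (~empty -> (AX ~busy))) = {n0, n3, n4}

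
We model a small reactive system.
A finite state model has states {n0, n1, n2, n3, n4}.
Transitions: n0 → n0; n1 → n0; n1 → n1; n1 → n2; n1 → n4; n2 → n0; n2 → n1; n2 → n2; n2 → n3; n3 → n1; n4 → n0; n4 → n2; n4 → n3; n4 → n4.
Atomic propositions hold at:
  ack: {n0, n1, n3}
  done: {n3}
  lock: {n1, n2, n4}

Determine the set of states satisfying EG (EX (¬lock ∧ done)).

Sat(¬lock) = {n0, n3}
Sat(¬lock ∧ done) = {n3}
Sat(EX (¬lock ∧ done)) = {s : some successor in {n3}} = {n2, n4}
EG (EX (¬lock ∧ done)): greatest fixpoint, start Z0 = {n2, n4}, keep only states in Sat with some successor in Z. Already a fixed point.
Sat(EG (EX (¬lock ∧ done))) = {n2, n4}

{n2, n4}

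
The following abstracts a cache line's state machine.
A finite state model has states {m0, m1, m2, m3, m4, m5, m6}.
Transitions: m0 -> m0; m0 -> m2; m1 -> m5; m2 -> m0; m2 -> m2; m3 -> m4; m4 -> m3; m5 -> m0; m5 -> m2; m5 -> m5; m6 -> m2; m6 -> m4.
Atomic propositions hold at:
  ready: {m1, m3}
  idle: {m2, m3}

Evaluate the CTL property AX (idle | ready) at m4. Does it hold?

Sat(idle | ready) = {m1, m2, m3}
Sat(AX (idle | ready)) = {s : every successor in {m1, m2, m3}} = {m4}
m4 ∈ Sat(AX (idle | ready)) = {m4}, so the formula holds at m4.

Yes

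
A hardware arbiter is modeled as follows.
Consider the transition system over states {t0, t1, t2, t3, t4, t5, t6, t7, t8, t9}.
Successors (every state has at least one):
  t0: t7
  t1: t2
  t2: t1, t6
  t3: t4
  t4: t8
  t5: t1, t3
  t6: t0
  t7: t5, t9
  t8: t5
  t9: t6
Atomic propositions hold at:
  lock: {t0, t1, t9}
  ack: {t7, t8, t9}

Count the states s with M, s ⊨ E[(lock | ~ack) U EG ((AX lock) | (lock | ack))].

Sat(~ack) = {t0, t1, t2, t3, t4, t5, t6}
Sat(lock | ~ack) = {t0, t1, t2, t3, t4, t5, t6, t9}
Sat(AX lock) = {s : every successor in {t0, t1, t9}} = {t6}
Sat(lock | ack) = {t0, t1, t7, t8, t9}
Sat((AX lock) | (lock | ack)) = {t0, t1, t6, t7, t8, t9}
EG ((AX lock) | (lock | ack)): greatest fixpoint, start Z0 = {t0, t1, t6, t7, t8, t9}, keep only states in Sat with some successor in Z. Z1 = {t0, t6, t7, t9}; fixed.
Sat(EG ((AX lock) | (lock | ack))) = {t0, t6, t7, t9}
E[(lock | ~ack) U EG ((AX lock) | (lock | ack))]: least fixpoint, start Z0 = Sat(EG ((AX lock) | (lock | ack))) = {t0, t6, t7, t9}, add states in Sat(lock | ~ack) with some successor in Z. Z1 = {t0, t2, t6, t7, t9}; Z2 = {t0, t1, t2, t6, t7, t9}; Z3 = {t0, t1, t2, t5, t6, t7, t9}; fixed.
Sat(E[(lock | ~ack) U EG ((AX lock) | (lock | ack))]) = {t0, t1, t2, t5, t6, t7, t9}
|Sat(E[(lock | ~ack) U EG ((AX lock) | (lock | ack))])| = |{t0, t1, t2, t5, t6, t7, t9}| = 7.

7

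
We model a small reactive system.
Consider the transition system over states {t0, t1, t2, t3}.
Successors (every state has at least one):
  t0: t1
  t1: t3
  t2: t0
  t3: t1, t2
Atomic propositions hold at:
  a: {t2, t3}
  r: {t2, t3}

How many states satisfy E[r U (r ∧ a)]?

2

Sat(r ∧ a) = {t2, t3}
E[r U (r ∧ a)]: least fixpoint, start Z0 = Sat((r ∧ a)) = {t2, t3}, add states in Sat(r) with some successor in Z. Already a fixed point.
Sat(E[r U (r ∧ a)]) = {t2, t3}
|Sat(E[r U (r ∧ a)])| = |{t2, t3}| = 2.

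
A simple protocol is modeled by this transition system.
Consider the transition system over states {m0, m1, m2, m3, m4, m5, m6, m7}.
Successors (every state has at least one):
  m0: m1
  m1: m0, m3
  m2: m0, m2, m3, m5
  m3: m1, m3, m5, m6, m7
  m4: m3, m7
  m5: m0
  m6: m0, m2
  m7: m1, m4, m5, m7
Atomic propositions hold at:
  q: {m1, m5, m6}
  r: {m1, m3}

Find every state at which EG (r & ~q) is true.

Sat(~q) = {m0, m2, m3, m4, m7}
Sat(r & ~q) = {m3}
EG (r & ~q): greatest fixpoint, start Z0 = {m3}, keep only states in Sat with some successor in Z. Already a fixed point.
Sat(EG (r & ~q)) = {m3}

{m3}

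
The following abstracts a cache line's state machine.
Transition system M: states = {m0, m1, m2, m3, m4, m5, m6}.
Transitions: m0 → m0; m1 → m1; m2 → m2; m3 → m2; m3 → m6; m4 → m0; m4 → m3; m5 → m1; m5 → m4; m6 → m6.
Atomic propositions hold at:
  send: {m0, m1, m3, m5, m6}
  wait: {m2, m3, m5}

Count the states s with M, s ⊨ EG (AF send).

AF send: least fixpoint, start Z0 = {m0, m1, m3, m5, m6}, add states with every successor in Z. Z1 = {m0, m1, m3, m4, m5, m6}; fixed.
Sat(AF send) = {m0, m1, m3, m4, m5, m6}
EG (AF send): greatest fixpoint, start Z0 = {m0, m1, m3, m4, m5, m6}, keep only states in Sat with some successor in Z. Already a fixed point.
Sat(EG (AF send)) = {m0, m1, m3, m4, m5, m6}
|Sat(EG (AF send))| = |{m0, m1, m3, m4, m5, m6}| = 6.

6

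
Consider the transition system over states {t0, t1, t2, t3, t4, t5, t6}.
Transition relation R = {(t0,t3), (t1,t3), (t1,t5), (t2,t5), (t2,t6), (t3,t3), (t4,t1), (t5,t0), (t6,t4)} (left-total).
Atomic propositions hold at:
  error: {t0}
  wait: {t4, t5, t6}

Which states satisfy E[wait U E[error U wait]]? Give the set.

E[error U wait]: least fixpoint, start Z0 = Sat(wait) = {t4, t5, t6}, add states in Sat(error) with some successor in Z. Already a fixed point.
Sat(E[error U wait]) = {t4, t5, t6}
E[wait U E[error U wait]]: least fixpoint, start Z0 = Sat(E[error U wait]) = {t4, t5, t6}, add states in Sat(wait) with some successor in Z. Already a fixed point.
Sat(E[wait U E[error U wait]]) = {t4, t5, t6}

{t4, t5, t6}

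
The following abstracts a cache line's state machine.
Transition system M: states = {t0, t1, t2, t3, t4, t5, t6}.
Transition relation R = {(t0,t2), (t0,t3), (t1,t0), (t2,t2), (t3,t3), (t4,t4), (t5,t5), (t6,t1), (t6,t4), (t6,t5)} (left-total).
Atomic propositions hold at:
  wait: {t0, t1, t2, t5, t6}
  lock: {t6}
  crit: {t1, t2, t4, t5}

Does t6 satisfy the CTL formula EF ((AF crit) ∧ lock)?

Yes

AF crit: least fixpoint, start Z0 = {t1, t2, t4, t5}, add states with every successor in Z. Z1 = {t1, t2, t4, t5, t6}; fixed.
Sat(AF crit) = {t1, t2, t4, t5, t6}
Sat((AF crit) ∧ lock) = {t6}
EF ((AF crit) ∧ lock): least fixpoint, start Z0 = {t6}, add states with some successor in Z. Already a fixed point.
Sat(EF ((AF crit) ∧ lock)) = {t6}
t6 ∈ Sat(EF ((AF crit) ∧ lock)) = {t6}, so the formula holds at t6.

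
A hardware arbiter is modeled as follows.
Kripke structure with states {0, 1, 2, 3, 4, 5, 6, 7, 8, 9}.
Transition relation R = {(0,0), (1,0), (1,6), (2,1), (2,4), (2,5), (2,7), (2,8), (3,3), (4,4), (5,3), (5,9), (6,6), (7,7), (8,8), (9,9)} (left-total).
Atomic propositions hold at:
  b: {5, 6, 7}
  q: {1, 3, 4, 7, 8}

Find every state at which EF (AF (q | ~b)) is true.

Sat(~b) = {0, 1, 2, 3, 4, 8, 9}
Sat(q | ~b) = {0, 1, 2, 3, 4, 7, 8, 9}
AF (q | ~b): least fixpoint, start Z0 = {0, 1, 2, 3, 4, 7, 8, 9}, add states with every successor in Z. Z1 = {0, 1, 2, 3, 4, 5, 7, 8, 9}; fixed.
Sat(AF (q | ~b)) = {0, 1, 2, 3, 4, 5, 7, 8, 9}
EF (AF (q | ~b)): least fixpoint, start Z0 = {0, 1, 2, 3, 4, 5, 7, 8, 9}, add states with some successor in Z. Already a fixed point.
Sat(EF (AF (q | ~b))) = {0, 1, 2, 3, 4, 5, 7, 8, 9}

{0, 1, 2, 3, 4, 5, 7, 8, 9}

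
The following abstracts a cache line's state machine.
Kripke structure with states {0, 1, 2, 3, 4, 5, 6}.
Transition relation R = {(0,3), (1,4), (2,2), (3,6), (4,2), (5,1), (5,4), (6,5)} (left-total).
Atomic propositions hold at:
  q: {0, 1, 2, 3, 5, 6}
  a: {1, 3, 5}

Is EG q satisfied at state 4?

No

EG q: greatest fixpoint, start Z0 = {0, 1, 2, 3, 5, 6}, keep only states in Sat with some successor in Z. Z1 = {0, 2, 3, 5, 6}; Z2 = {0, 2, 3, 6}; Z3 = {0, 2, 3}; Z4 = {0, 2}; Z5 = {2}; fixed.
Sat(EG q) = {2}
4 ∉ Sat(EG q) = {2}, so the formula does not hold at 4.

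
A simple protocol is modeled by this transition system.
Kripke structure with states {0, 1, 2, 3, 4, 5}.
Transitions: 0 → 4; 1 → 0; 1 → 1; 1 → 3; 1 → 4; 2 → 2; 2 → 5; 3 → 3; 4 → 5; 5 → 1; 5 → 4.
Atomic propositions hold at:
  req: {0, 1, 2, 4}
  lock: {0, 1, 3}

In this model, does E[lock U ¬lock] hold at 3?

Sat(¬lock) = {2, 4, 5}
E[lock U ¬lock]: least fixpoint, start Z0 = Sat(¬lock) = {2, 4, 5}, add states in Sat(lock) with some successor in Z. Z1 = {0, 1, 2, 4, 5}; fixed.
Sat(E[lock U ¬lock]) = {0, 1, 2, 4, 5}
3 ∉ Sat(E[lock U ¬lock]) = {0, 1, 2, 4, 5}, so the formula does not hold at 3.

No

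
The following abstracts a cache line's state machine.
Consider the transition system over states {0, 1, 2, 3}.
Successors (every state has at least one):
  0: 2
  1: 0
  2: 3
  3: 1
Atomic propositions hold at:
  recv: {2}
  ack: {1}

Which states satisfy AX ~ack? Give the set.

{0, 1, 2}

Sat(~ack) = {0, 2, 3}
Sat(AX ~ack) = {s : every successor in {0, 2, 3}} = {0, 1, 2}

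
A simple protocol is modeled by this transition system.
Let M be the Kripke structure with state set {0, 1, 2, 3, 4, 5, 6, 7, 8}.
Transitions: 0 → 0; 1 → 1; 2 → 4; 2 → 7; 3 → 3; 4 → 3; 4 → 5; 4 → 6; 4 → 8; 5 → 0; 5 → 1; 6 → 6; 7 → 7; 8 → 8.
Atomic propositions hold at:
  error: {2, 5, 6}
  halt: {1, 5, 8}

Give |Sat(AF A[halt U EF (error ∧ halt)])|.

3

Sat(error ∧ halt) = {5}
EF (error ∧ halt): least fixpoint, start Z0 = {5}, add states with some successor in Z. Z1 = {4, 5}; Z2 = {2, 4, 5}; fixed.
Sat(EF (error ∧ halt)) = {2, 4, 5}
A[halt U EF (error ∧ halt)]: least fixpoint, start Z0 = Sat(EF (error ∧ halt)) = {2, 4, 5}, add states in Sat(halt) with every successor in Z. Already a fixed point.
Sat(A[halt U EF (error ∧ halt)]) = {2, 4, 5}
AF A[halt U EF (error ∧ halt)]: least fixpoint, start Z0 = {2, 4, 5}, add states with every successor in Z. Already a fixed point.
Sat(AF A[halt U EF (error ∧ halt)]) = {2, 4, 5}
|Sat(AF A[halt U EF (error ∧ halt)])| = |{2, 4, 5}| = 3.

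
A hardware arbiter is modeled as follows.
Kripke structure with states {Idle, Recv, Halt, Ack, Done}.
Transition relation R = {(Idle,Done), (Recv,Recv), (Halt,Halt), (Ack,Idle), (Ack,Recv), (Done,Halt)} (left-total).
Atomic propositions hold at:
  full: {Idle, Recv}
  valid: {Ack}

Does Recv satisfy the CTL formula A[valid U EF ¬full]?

Sat(¬full) = {Halt, Ack, Done}
EF ¬full: least fixpoint, start Z0 = {Halt, Ack, Done}, add states with some successor in Z. Z1 = {Idle, Halt, Ack, Done}; fixed.
Sat(EF ¬full) = {Idle, Halt, Ack, Done}
A[valid U EF ¬full]: least fixpoint, start Z0 = Sat(EF ¬full) = {Idle, Halt, Ack, Done}, add states in Sat(valid) with every successor in Z. Already a fixed point.
Sat(A[valid U EF ¬full]) = {Idle, Halt, Ack, Done}
Recv ∉ Sat(A[valid U EF ¬full]) = {Idle, Halt, Ack, Done}, so the formula does not hold at Recv.

No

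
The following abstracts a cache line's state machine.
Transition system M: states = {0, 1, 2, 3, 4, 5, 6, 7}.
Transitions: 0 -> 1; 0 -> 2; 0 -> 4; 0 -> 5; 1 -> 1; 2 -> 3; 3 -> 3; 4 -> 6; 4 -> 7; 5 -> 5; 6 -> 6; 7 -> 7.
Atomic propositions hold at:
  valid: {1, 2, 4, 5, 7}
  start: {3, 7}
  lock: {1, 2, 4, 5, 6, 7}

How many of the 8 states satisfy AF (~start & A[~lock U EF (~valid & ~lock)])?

2

Sat(~start) = {0, 1, 2, 4, 5, 6}
Sat(~lock) = {0, 3}
Sat(~valid) = {0, 3, 6}
Sat(~valid & ~lock) = {0, 3}
EF (~valid & ~lock): least fixpoint, start Z0 = {0, 3}, add states with some successor in Z. Z1 = {0, 2, 3}; fixed.
Sat(EF (~valid & ~lock)) = {0, 2, 3}
A[~lock U EF (~valid & ~lock)]: least fixpoint, start Z0 = Sat(EF (~valid & ~lock)) = {0, 2, 3}, add states in Sat(~lock) with every successor in Z. Already a fixed point.
Sat(A[~lock U EF (~valid & ~lock)]) = {0, 2, 3}
Sat(~start & A[~lock U EF (~valid & ~lock)]) = {0, 2}
AF (~start & A[~lock U EF (~valid & ~lock)]): least fixpoint, start Z0 = {0, 2}, add states with every successor in Z. Already a fixed point.
Sat(AF (~start & A[~lock U EF (~valid & ~lock)])) = {0, 2}
|Sat(AF (~start & A[~lock U EF (~valid & ~lock)]))| = |{0, 2}| = 2.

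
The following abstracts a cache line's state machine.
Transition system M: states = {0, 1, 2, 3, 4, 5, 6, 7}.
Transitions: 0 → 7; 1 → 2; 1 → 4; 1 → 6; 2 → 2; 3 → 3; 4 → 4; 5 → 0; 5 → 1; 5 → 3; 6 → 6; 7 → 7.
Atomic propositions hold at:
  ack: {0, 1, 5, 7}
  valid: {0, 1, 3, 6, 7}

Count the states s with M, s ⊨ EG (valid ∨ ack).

6

Sat(valid ∨ ack) = {0, 1, 3, 5, 6, 7}
EG (valid ∨ ack): greatest fixpoint, start Z0 = {0, 1, 3, 5, 6, 7}, keep only states in Sat with some successor in Z. Already a fixed point.
Sat(EG (valid ∨ ack)) = {0, 1, 3, 5, 6, 7}
|Sat(EG (valid ∨ ack))| = |{0, 1, 3, 5, 6, 7}| = 6.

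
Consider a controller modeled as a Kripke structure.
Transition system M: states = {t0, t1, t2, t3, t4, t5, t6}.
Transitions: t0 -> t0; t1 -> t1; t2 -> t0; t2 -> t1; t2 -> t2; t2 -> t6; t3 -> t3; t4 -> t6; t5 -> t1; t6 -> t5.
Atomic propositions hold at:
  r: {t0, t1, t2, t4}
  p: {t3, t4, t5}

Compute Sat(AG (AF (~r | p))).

{t3}

Sat(~r) = {t3, t5, t6}
Sat(~r | p) = {t3, t4, t5, t6}
AF (~r | p): least fixpoint, start Z0 = {t3, t4, t5, t6}, add states with every successor in Z. Already a fixed point.
Sat(AF (~r | p)) = {t3, t4, t5, t6}
AG (AF (~r | p)): greatest fixpoint, start Z0 = {t3, t4, t5, t6}, keep only states in Sat with every successor in Z. Z1 = {t3, t4, t6}; Z2 = {t3, t4}; Z3 = {t3}; fixed.
Sat(AG (AF (~r | p))) = {t3}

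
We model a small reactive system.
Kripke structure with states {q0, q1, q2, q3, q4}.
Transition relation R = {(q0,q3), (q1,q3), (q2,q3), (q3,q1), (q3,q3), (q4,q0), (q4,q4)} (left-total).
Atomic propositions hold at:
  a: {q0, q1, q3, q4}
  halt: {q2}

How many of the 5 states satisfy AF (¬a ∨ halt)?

Sat(¬a) = {q2}
Sat(¬a ∨ halt) = {q2}
AF (¬a ∨ halt): least fixpoint, start Z0 = {q2}, add states with every successor in Z. Already a fixed point.
Sat(AF (¬a ∨ halt)) = {q2}
|Sat(AF (¬a ∨ halt))| = |{q2}| = 1.

1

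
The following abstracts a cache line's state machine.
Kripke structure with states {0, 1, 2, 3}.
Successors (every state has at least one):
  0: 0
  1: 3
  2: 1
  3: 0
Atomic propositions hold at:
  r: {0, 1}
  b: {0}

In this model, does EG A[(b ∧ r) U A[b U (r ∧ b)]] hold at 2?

No

Sat(b ∧ r) = {0}
Sat(r ∧ b) = {0}
A[b U (r ∧ b)]: least fixpoint, start Z0 = Sat((r ∧ b)) = {0}, add states in Sat(b) with every successor in Z. Already a fixed point.
Sat(A[b U (r ∧ b)]) = {0}
A[(b ∧ r) U A[b U (r ∧ b)]]: least fixpoint, start Z0 = Sat(A[b U (r ∧ b)]) = {0}, add states in Sat(b ∧ r) with every successor in Z. Already a fixed point.
Sat(A[(b ∧ r) U A[b U (r ∧ b)]]) = {0}
EG A[(b ∧ r) U A[b U (r ∧ b)]]: greatest fixpoint, start Z0 = {0}, keep only states in Sat with some successor in Z. Already a fixed point.
Sat(EG A[(b ∧ r) U A[b U (r ∧ b)]]) = {0}
2 ∉ Sat(EG A[(b ∧ r) U A[b U (r ∧ b)]]) = {0}, so the formula does not hold at 2.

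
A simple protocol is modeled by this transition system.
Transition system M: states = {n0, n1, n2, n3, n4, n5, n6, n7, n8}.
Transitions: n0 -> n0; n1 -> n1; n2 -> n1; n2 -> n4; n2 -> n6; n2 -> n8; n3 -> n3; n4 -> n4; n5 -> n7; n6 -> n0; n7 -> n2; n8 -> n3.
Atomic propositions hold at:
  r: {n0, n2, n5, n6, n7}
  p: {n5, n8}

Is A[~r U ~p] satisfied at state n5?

Sat(~r) = {n1, n3, n4, n8}
Sat(~p) = {n0, n1, n2, n3, n4, n6, n7}
A[~r U ~p]: least fixpoint, start Z0 = Sat(~p) = {n0, n1, n2, n3, n4, n6, n7}, add states in Sat(~r) with every successor in Z. Z1 = {n0, n1, n2, n3, n4, n6, n7, n8}; fixed.
Sat(A[~r U ~p]) = {n0, n1, n2, n3, n4, n6, n7, n8}
n5 ∉ Sat(A[~r U ~p]) = {n0, n1, n2, n3, n4, n6, n7, n8}, so the formula does not hold at n5.

No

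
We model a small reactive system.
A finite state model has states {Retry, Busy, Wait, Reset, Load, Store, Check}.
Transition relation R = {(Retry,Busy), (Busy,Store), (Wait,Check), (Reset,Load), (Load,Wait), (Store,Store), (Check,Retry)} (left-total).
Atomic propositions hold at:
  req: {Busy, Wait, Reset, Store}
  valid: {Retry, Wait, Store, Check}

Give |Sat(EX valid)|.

Sat(EX valid) = {s : some successor in {Retry, Wait, Store, Check}} = {Busy, Wait, Load, Store, Check}
|Sat(EX valid)| = |{Busy, Wait, Load, Store, Check}| = 5.

5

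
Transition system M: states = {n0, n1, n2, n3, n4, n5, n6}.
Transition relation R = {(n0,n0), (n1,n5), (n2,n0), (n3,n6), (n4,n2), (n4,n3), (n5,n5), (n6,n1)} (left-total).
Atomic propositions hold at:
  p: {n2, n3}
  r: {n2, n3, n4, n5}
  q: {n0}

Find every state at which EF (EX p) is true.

Sat(EX p) = {s : some successor in {n2, n3}} = {n4}
EF (EX p): least fixpoint, start Z0 = {n4}, add states with some successor in Z. Already a fixed point.
Sat(EF (EX p)) = {n4}

{n4}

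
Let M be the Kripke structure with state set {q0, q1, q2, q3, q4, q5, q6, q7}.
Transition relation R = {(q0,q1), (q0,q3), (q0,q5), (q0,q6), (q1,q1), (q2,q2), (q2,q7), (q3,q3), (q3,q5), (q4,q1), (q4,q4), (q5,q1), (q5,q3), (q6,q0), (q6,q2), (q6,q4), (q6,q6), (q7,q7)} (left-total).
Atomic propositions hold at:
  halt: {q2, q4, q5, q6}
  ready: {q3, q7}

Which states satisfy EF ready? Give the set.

{q0, q2, q3, q5, q6, q7}

EF ready: least fixpoint, start Z0 = {q3, q7}, add states with some successor in Z. Z1 = {q0, q2, q3, q5, q7}; Z2 = {q0, q2, q3, q5, q6, q7}; fixed.
Sat(EF ready) = {q0, q2, q3, q5, q6, q7}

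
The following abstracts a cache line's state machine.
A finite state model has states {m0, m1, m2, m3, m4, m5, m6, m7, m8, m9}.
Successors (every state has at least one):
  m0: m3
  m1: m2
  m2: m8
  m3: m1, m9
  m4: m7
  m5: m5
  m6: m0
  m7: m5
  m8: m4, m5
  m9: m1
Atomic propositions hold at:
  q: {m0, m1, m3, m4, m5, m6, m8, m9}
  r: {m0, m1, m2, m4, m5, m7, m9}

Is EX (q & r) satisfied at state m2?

No

Sat(q & r) = {m0, m1, m4, m5, m9}
Sat(EX (q & r)) = {s : some successor in {m0, m1, m4, m5, m9}} = {m3, m5, m6, m7, m8, m9}
m2 ∉ Sat(EX (q & r)) = {m3, m5, m6, m7, m8, m9}, so the formula does not hold at m2.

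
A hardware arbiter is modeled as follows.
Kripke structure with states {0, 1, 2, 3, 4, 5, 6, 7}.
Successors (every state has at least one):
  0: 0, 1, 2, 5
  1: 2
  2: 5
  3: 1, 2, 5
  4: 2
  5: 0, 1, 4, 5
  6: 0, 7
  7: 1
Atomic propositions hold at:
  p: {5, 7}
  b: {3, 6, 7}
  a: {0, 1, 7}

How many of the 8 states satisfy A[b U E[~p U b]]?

3

Sat(~p) = {0, 1, 2, 3, 4, 6}
E[~p U b]: least fixpoint, start Z0 = Sat(b) = {3, 6, 7}, add states in Sat(~p) with some successor in Z. Already a fixed point.
Sat(E[~p U b]) = {3, 6, 7}
A[b U E[~p U b]]: least fixpoint, start Z0 = Sat(E[~p U b]) = {3, 6, 7}, add states in Sat(b) with every successor in Z. Already a fixed point.
Sat(A[b U E[~p U b]]) = {3, 6, 7}
|Sat(A[b U E[~p U b]])| = |{3, 6, 7}| = 3.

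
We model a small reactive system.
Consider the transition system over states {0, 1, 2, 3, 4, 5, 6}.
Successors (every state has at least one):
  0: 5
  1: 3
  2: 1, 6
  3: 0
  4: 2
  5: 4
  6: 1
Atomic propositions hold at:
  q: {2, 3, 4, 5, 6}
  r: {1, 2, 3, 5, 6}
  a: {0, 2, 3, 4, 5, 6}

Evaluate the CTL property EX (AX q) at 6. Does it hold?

Yes

Sat(AX q) = {s : every successor in {2, 3, 4, 5, 6}} = {0, 1, 4, 5}
Sat(EX (AX q)) = {s : some successor in {0, 1, 4, 5}} = {0, 2, 3, 5, 6}
6 ∈ Sat(EX (AX q)) = {0, 2, 3, 5, 6}, so the formula holds at 6.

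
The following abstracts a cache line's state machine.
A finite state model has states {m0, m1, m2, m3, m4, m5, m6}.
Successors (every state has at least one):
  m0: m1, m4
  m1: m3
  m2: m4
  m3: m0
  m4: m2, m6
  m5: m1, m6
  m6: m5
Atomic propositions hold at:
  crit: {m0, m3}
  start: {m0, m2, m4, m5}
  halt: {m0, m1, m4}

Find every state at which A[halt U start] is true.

A[halt U start]: least fixpoint, start Z0 = Sat(start) = {m0, m2, m4, m5}, add states in Sat(halt) with every successor in Z. Already a fixed point.
Sat(A[halt U start]) = {m0, m2, m4, m5}

{m0, m2, m4, m5}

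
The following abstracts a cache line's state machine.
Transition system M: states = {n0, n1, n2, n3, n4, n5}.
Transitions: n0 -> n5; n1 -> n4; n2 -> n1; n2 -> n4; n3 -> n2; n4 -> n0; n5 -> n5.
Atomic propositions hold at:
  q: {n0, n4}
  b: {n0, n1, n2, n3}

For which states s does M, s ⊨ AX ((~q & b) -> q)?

Sat(~q) = {n1, n2, n3, n5}
Sat(~q & b) = {n1, n2, n3}
Sat((~q & b) -> q) = {n0, n4, n5}
Sat(AX ((~q & b) -> q)) = {s : every successor in {n0, n4, n5}} = {n0, n1, n4, n5}

{n0, n1, n4, n5}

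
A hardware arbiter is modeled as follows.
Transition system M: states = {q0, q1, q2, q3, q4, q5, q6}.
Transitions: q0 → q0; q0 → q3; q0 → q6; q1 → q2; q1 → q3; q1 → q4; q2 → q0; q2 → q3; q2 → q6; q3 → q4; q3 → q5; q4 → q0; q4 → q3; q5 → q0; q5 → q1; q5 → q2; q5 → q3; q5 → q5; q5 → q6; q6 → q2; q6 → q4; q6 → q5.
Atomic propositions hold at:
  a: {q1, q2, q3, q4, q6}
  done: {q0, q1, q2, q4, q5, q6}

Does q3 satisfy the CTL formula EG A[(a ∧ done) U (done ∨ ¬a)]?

Sat(a ∧ done) = {q1, q2, q4, q6}
Sat(¬a) = {q0, q5}
Sat(done ∨ ¬a) = {q0, q1, q2, q4, q5, q6}
A[(a ∧ done) U (done ∨ ¬a)]: least fixpoint, start Z0 = Sat((done ∨ ¬a)) = {q0, q1, q2, q4, q5, q6}, add states in Sat(a ∧ done) with every successor in Z. Already a fixed point.
Sat(A[(a ∧ done) U (done ∨ ¬a)]) = {q0, q1, q2, q4, q5, q6}
EG A[(a ∧ done) U (done ∨ ¬a)]: greatest fixpoint, start Z0 = {q0, q1, q2, q4, q5, q6}, keep only states in Sat with some successor in Z. Already a fixed point.
Sat(EG A[(a ∧ done) U (done ∨ ¬a)]) = {q0, q1, q2, q4, q5, q6}
q3 ∉ Sat(EG A[(a ∧ done) U (done ∨ ¬a)]) = {q0, q1, q2, q4, q5, q6}, so the formula does not hold at q3.

No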